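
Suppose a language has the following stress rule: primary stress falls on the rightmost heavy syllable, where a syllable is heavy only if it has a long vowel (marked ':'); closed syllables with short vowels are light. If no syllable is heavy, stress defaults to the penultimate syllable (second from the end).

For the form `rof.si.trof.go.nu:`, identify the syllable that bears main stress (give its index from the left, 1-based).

5

Weights: 1 rof L, 2 si L, 3 trof L, 4 go L, 5 nu: H.
Heavy syllables in the domain: 5. The rightmost is syllable 5 (nu:).
Primary stress: syllable 5 → rof.si.trof.go.ˈnu:.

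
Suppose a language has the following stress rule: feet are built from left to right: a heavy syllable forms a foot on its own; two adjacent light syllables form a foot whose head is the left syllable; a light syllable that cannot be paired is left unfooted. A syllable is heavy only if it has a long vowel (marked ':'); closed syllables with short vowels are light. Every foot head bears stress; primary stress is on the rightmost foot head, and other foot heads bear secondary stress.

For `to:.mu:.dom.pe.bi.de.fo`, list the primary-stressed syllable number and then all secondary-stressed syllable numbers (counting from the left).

Weights: 1 to: H, 2 mu: H, 3 dom L, 4 pe L, 5 bi L, 6 de L, 7 fo L.
Parse left to right (heavy = foot alone; LL = one foot; stranded L unfooted): (ˈto:) (ˈmu:) (ˈdom.pe) (ˈbi.de) fo.
Foot heads: 1, 2, 3, 5.
Primary stress on the rightmost head = syllable 5.
Secondary stress on 1, 2, 3: ˌto:.ˌmu:.ˌdom.pe.ˈbi.de.fo.

primary 5, secondary 1, 2, 3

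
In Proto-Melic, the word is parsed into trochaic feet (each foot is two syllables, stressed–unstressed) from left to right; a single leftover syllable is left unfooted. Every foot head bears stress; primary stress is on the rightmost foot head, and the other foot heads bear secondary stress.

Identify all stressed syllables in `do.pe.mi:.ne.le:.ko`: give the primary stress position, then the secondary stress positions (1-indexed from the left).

Parse left to right into trochaic (ˈσσ) feet: (ˈdo.pe) (ˈmi:.ne) (ˈle:.ko).
Foot heads (stressed positions): 1, 3, 5.
End Rule Rightmost: primary stress on the rightmost head = syllable 5.
Secondary stress on 1, 3: ˌdo.pe.ˌmi:.ne.ˈle:.ko.

primary 5, secondary 1, 3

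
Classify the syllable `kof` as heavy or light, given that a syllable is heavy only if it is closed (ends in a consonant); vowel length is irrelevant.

`kof`: short vowel, closed (coda /f/). Closed (coda /f/) → heavy.

heavy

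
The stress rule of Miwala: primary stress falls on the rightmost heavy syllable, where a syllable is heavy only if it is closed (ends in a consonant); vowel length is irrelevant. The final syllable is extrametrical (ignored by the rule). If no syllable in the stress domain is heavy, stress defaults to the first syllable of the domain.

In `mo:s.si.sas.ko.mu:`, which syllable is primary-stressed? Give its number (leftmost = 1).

3

The final syllable (5, mu:) is extrametrical; the stress domain is syllables 1–4.
Weights: 1 mo:s H, 2 si L, 3 sas H, 4 ko L.
Heavy syllables in the domain: 1, 3. The rightmost is syllable 3 (sas).
Primary stress: syllable 3 → mo:s.si.ˈsas.ko.mu:.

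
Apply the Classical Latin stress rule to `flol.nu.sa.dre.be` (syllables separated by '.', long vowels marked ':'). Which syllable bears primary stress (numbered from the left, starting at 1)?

Classical Latin: stress the penult if heavy (long vowel or closed), else the antepenult.
Weights: 3 sa L, 4 dre L, 5 be L.
The penult (syllable 4, dre) is light, so stress falls on the antepenult (syllable 3, sa).
Stress on syllable 3: flol.nu.ˈsa.dre.be.

3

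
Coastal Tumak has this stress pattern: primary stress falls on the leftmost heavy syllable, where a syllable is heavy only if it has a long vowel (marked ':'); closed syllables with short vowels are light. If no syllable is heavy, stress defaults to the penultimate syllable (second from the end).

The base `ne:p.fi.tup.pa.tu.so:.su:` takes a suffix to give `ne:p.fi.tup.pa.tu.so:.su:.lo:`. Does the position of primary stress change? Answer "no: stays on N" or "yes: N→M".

Base `ne:p.fi.tup.pa.tu.so:.su:` (7 syllables):
  Weights: 1 ne:p H, 2 fi L, 3 tup L, 4 pa L, 5 tu L, 6 so: H, 7 su: H.
  Heavy syllables in the domain: 1, 6, 7. The leftmost is syllable 1 (ne:p).
  → primary stress on syllable 1.
Suffixed `ne:p.fi.tup.pa.tu.so:.su:.lo:` (8 syllables):
  Weights: 1 ne:p H, 2 fi L, 3 tup L, 4 pa L, 5 tu L, 6 so: H, 7 su: H, 8 lo: H.
  Heavy syllables in the domain: 1, 6, 7, 8. The leftmost is syllable 1 (ne:p).
  → primary stress on syllable 1.

no: stays on 1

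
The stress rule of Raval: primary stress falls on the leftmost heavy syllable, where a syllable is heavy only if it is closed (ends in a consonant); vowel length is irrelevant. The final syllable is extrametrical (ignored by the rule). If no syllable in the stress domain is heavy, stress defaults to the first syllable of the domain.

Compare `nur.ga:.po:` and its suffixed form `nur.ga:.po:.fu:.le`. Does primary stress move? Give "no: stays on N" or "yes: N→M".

no: stays on 1

Base `nur.ga:.po:` (3 syllables):
  The final syllable (3, po:) is extrametrical; the stress domain is syllables 1–2.
  Weights: 1 nur H, 2 ga: L.
  Heavy syllables in the domain: 1. The leftmost is syllable 1 (nur).
  → primary stress on syllable 1.
Suffixed `nur.ga:.po:.fu:.le` (5 syllables):
  The final syllable (5, le) is extrametrical; the stress domain is syllables 1–4.
  Weights: 1 nur H, 2 ga: L, 3 po: L, 4 fu: L.
  Heavy syllables in the domain: 1. The leftmost is syllable 1 (nur).
  → primary stress on syllable 1.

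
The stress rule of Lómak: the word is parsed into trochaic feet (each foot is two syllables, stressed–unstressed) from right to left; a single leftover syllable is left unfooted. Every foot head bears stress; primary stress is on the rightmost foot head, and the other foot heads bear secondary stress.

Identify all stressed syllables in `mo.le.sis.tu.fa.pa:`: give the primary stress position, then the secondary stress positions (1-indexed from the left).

Parse right to left into trochaic (ˈσσ) feet: (ˈmo.le) (ˈsis.tu) (ˈfa.pa:).
Foot heads (stressed positions): 1, 3, 5.
End Rule Rightmost: primary stress on the rightmost head = syllable 5.
Secondary stress on 1, 3: ˌmo.le.ˌsis.tu.ˈfa.pa:.

primary 5, secondary 1, 3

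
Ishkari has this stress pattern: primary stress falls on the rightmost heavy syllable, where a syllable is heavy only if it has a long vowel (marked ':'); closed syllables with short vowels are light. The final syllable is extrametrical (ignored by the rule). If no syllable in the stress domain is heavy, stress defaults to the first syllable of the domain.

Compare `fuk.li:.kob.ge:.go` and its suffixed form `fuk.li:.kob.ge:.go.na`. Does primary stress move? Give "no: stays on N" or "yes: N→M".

no: stays on 4

Base `fuk.li:.kob.ge:.go` (5 syllables):
  The final syllable (5, go) is extrametrical; the stress domain is syllables 1–4.
  Weights: 1 fuk L, 2 li: H, 3 kob L, 4 ge: H.
  Heavy syllables in the domain: 2, 4. The rightmost is syllable 4 (ge:).
  → primary stress on syllable 4.
Suffixed `fuk.li:.kob.ge:.go.na` (6 syllables):
  The final syllable (6, na) is extrametrical; the stress domain is syllables 1–5.
  Weights: 1 fuk L, 2 li: H, 3 kob L, 4 ge: H, 5 go L.
  Heavy syllables in the domain: 2, 4. The rightmost is syllable 4 (ge:).
  → primary stress on syllable 4.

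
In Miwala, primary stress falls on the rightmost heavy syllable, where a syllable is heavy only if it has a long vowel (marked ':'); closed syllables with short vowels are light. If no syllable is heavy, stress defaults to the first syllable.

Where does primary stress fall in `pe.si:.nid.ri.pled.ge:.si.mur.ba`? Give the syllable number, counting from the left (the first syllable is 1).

6

Weights: 1 pe L, 2 si: H, 3 nid L, 4 ri L, 5 pled L, 6 ge: H, 7 si L, 8 mur L, 9 ba L.
Heavy syllables in the domain: 2, 6. The rightmost is syllable 6 (ge:).
Primary stress: syllable 6 → pe.si:.nid.ri.pled.ˈge:.si.mur.ba.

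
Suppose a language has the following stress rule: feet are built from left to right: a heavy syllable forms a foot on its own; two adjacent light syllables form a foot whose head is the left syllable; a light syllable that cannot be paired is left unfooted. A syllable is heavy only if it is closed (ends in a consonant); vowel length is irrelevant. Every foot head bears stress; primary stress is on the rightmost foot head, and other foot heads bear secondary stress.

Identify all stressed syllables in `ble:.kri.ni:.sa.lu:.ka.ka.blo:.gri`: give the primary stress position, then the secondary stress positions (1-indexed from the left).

Weights: 1 ble: L, 2 kri L, 3 ni: L, 4 sa L, 5 lu: L, 6 ka L, 7 ka L, 8 blo: L, 9 gri L.
Parse left to right (heavy = foot alone; LL = one foot; stranded L unfooted): (ˈble:.kri) (ˈni:.sa) (ˈlu:.ka) (ˈka.blo:) gri.
Foot heads: 1, 3, 5, 7.
Primary stress on the rightmost head = syllable 7.
Secondary stress on 1, 3, 5: ˌble:.kri.ˌni:.sa.ˌlu:.ka.ˈka.blo:.gri.

primary 7, secondary 1, 3, 5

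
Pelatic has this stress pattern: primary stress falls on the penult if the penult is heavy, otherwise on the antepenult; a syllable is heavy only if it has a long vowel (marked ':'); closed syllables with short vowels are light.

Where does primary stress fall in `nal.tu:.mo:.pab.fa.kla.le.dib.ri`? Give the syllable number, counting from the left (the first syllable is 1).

7

Weights: 7 le L, 8 dib L, 9 ri L.
The penult (syllable 8, dib) is light, so stress falls on the antepenult (syllable 7, le).
Primary stress: syllable 7 → nal.tu:.mo:.pab.fa.kla.ˈle.dib.ri.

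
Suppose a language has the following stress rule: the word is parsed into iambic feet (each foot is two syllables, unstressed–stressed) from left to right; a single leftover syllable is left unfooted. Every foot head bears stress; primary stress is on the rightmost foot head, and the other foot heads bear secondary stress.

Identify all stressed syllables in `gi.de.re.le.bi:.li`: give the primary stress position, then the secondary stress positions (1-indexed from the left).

primary 6, secondary 2, 4

Parse left to right into iambic (σˈσ) feet: (gi.ˈde) (re.ˈle) (bi:.ˈli).
Foot heads (stressed positions): 2, 4, 6.
End Rule Rightmost: primary stress on the rightmost head = syllable 6.
Secondary stress on 2, 4: gi.ˌde.re.ˌle.bi:.ˈli.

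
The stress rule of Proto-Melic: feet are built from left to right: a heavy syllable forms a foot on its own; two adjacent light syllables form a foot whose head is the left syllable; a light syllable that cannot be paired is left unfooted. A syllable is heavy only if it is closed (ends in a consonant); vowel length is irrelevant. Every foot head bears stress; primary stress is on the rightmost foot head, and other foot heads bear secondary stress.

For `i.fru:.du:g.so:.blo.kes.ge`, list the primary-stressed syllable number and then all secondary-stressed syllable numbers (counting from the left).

Weights: 1 i L, 2 fru: L, 3 du:g H, 4 so: L, 5 blo L, 6 kes H, 7 ge L.
Parse left to right (heavy = foot alone; LL = one foot; stranded L unfooted): (ˈi.fru:) (ˈdu:g) (ˈso:.blo) (ˈkes) ge.
Foot heads: 1, 3, 4, 6.
Primary stress on the rightmost head = syllable 6.
Secondary stress on 1, 3, 4: ˌi.fru:.ˌdu:g.ˌso:.blo.ˈkes.ge.

primary 6, secondary 1, 3, 4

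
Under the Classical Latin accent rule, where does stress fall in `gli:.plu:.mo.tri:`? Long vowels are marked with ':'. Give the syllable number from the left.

2

Classical Latin: stress the penult if heavy (long vowel or closed), else the antepenult.
Weights: 2 plu: H, 3 mo L, 4 tri: H.
The penult (syllable 3, mo) is light, so stress falls on the antepenult (syllable 2, plu:).
Stress on syllable 2: gli:.ˈplu:.mo.tri:.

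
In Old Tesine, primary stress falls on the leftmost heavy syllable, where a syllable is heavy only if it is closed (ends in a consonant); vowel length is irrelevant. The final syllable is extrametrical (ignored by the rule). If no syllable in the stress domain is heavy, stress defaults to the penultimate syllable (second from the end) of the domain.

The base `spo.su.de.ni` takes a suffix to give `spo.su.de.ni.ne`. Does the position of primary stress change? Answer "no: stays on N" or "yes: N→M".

yes: 2→3

Base `spo.su.de.ni` (4 syllables):
  The final syllable (4, ni) is extrametrical; the stress domain is syllables 1–3.
  Weights: 1 spo L, 2 su L, 3 de L.
  No heavy syllable in the domain; default to the penultimate syllable (second from the end) of the domain = syllable 2.
  → primary stress on syllable 2.
Suffixed `spo.su.de.ni.ne` (5 syllables):
  The final syllable (5, ne) is extrametrical; the stress domain is syllables 1–4.
  Weights: 1 spo L, 2 su L, 3 de L, 4 ni L.
  No heavy syllable in the domain; default to the penultimate syllable (second from the end) of the domain = syllable 3.
  → primary stress on syllable 3.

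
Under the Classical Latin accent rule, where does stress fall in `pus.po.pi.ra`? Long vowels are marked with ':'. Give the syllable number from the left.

2

Classical Latin: stress the penult if heavy (long vowel or closed), else the antepenult.
Weights: 2 po L, 3 pi L, 4 ra L.
The penult (syllable 3, pi) is light, so stress falls on the antepenult (syllable 2, po).
Stress on syllable 2: pus.ˈpo.pi.ra.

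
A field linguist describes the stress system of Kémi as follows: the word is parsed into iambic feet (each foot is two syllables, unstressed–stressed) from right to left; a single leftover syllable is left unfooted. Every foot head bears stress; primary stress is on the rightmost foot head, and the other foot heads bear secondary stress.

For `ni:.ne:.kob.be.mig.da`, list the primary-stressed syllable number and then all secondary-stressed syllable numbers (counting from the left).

Parse right to left into iambic (σˈσ) feet: (ni:.ˈne:) (kob.ˈbe) (mig.ˈda).
Foot heads (stressed positions): 2, 4, 6.
End Rule Rightmost: primary stress on the rightmost head = syllable 6.
Secondary stress on 2, 4: ni:.ˌne:.kob.ˌbe.mig.ˈda.

primary 6, secondary 2, 4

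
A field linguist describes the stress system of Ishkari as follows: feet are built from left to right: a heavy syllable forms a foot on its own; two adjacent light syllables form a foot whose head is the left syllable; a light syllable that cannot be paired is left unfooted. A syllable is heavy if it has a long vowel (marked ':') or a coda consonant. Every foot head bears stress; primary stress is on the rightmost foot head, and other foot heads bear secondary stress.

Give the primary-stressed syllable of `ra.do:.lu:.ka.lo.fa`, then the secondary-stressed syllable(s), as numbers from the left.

primary 4, secondary 2, 3

Weights: 1 ra L, 2 do: H, 3 lu: H, 4 ka L, 5 lo L, 6 fa L.
Parse left to right (heavy = foot alone; LL = one foot; stranded L unfooted): ra (ˈdo:) (ˈlu:) (ˈka.lo) fa.
Foot heads: 2, 3, 4.
Primary stress on the rightmost head = syllable 4.
Secondary stress on 2, 3: ra.ˌdo:.ˌlu:.ˈka.lo.fa.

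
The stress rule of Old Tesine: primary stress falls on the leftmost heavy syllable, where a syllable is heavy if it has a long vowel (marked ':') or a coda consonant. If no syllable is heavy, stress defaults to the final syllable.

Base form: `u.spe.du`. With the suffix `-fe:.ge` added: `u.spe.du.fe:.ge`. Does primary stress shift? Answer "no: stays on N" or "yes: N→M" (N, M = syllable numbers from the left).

yes: 3→4

Base `u.spe.du` (3 syllables):
  Weights: 1 u L, 2 spe L, 3 du L.
  No heavy syllable in the domain; default to the final syllable = syllable 3.
  → primary stress on syllable 3.
Suffixed `u.spe.du.fe:.ge` (5 syllables):
  Weights: 1 u L, 2 spe L, 3 du L, 4 fe: H, 5 ge L.
  Heavy syllables in the domain: 4. The leftmost is syllable 4 (fe:).
  → primary stress on syllable 4.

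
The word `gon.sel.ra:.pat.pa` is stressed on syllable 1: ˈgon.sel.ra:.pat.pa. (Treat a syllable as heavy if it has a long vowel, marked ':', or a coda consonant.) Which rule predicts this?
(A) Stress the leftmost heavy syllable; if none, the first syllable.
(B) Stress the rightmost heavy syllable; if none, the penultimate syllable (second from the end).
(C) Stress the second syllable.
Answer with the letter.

Rule A → syllable 1 ✓.
Rule B → syllable 4 (observed: 1).
Rule C → syllable 2 (observed: 1).

A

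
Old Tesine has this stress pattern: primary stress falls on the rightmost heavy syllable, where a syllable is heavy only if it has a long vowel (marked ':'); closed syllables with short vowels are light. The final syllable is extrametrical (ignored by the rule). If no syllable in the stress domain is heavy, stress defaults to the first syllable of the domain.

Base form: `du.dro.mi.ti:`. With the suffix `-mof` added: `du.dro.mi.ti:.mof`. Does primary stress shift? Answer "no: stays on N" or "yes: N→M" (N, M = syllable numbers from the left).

yes: 1→4

Base `du.dro.mi.ti:` (4 syllables):
  The final syllable (4, ti:) is extrametrical; the stress domain is syllables 1–3.
  Weights: 1 du L, 2 dro L, 3 mi L.
  No heavy syllable in the domain; default to the first syllable of the domain = syllable 1.
  → primary stress on syllable 1.
Suffixed `du.dro.mi.ti:.mof` (5 syllables):
  The final syllable (5, mof) is extrametrical; the stress domain is syllables 1–4.
  Weights: 1 du L, 2 dro L, 3 mi L, 4 ti: H.
  Heavy syllables in the domain: 4. The rightmost is syllable 4 (ti:).
  → primary stress on syllable 4.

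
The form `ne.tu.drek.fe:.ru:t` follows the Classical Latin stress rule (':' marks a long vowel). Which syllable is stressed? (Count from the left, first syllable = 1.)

4

Classical Latin: stress the penult if heavy (long vowel or closed), else the antepenult.
Weights: 3 drek H, 4 fe: H, 5 ru:t H.
The penult (syllable 4, fe:) is heavy, so it takes stress.
Stress on syllable 4: ne.tu.drek.ˈfe:.ru:t.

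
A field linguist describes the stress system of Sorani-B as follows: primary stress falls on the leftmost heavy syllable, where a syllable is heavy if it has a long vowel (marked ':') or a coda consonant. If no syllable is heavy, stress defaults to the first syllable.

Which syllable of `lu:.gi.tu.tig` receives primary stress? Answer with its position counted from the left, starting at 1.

1

Weights: 1 lu: H, 2 gi L, 3 tu L, 4 tig H.
Heavy syllables in the domain: 1, 4. The leftmost is syllable 1 (lu:).
Primary stress: syllable 1 → ˈlu:.gi.tu.tig.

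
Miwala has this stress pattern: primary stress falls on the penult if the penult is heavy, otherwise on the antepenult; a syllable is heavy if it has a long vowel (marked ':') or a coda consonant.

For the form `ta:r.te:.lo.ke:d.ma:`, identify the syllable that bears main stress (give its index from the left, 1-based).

Weights: 3 lo L, 4 ke:d H, 5 ma: H.
The penult (syllable 4, ke:d) is heavy, so it takes stress.
Primary stress: syllable 4 → ta:r.te:.lo.ˈke:d.ma:.

4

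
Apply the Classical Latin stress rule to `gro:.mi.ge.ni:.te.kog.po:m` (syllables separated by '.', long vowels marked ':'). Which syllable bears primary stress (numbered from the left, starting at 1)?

6

Classical Latin: stress the penult if heavy (long vowel or closed), else the antepenult.
Weights: 5 te L, 6 kog H, 7 po:m H.
The penult (syllable 6, kog) is heavy, so it takes stress.
Stress on syllable 6: gro:.mi.ge.ni:.te.ˈkog.po:m.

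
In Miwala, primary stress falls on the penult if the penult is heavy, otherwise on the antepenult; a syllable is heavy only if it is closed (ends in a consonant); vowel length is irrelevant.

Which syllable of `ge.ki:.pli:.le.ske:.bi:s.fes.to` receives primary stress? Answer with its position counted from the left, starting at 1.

Weights: 6 bi:s H, 7 fes H, 8 to L.
The penult (syllable 7, fes) is heavy, so it takes stress.
Primary stress: syllable 7 → ge.ki:.pli:.le.ske:.bi:s.ˈfes.to.

7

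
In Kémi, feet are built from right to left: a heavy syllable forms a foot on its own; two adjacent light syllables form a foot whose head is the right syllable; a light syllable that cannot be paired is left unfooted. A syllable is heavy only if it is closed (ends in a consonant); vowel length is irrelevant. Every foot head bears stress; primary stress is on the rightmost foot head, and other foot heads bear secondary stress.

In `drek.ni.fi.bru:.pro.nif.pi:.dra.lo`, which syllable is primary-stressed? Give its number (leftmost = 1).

Weights: 1 drek H, 2 ni L, 3 fi L, 4 bru: L, 5 pro L, 6 nif H, 7 pi: L, 8 dra L, 9 lo L.
Parse right to left (heavy = foot alone; LL = one foot; stranded L unfooted): (ˈdrek) (ni.ˈfi) (bru:.ˈpro) (ˈnif) pi: (dra.ˈlo).
Foot heads: 1, 3, 5, 6, 9.
Primary stress on the rightmost head = syllable 9.
Primary stress: syllable 9 → drek.ni.fi.bru:.pro.nif.pi:.dra.ˈlo.

9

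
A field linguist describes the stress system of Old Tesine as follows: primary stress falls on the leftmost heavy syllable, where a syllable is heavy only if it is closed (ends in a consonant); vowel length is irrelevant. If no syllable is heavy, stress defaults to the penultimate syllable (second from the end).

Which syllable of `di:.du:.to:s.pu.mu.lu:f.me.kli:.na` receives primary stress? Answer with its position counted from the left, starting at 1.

Weights: 1 di: L, 2 du: L, 3 to:s H, 4 pu L, 5 mu L, 6 lu:f H, 7 me L, 8 kli: L, 9 na L.
Heavy syllables in the domain: 3, 6. The leftmost is syllable 3 (to:s).
Primary stress: syllable 3 → di:.du:.ˈto:s.pu.mu.lu:f.me.kli:.na.

3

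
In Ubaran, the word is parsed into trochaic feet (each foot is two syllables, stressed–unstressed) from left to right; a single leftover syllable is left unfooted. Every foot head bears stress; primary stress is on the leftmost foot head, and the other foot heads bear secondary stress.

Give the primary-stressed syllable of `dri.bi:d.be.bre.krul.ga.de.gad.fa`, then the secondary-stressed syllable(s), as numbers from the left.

Parse left to right into trochaic (ˈσσ) feet: (ˈdri.bi:d) (ˈbe.bre) (ˈkrul.ga) (ˈde.gad) fa. Syllable 9 is left unfooted.
Foot heads (stressed positions): 1, 3, 5, 7.
End Rule Leftmost: primary stress on the leftmost head = syllable 1.
Secondary stress on 3, 5, 7: ˈdri.bi:d.ˌbe.bre.ˌkrul.ga.ˌde.gad.fa.

primary 1, secondary 3, 5, 7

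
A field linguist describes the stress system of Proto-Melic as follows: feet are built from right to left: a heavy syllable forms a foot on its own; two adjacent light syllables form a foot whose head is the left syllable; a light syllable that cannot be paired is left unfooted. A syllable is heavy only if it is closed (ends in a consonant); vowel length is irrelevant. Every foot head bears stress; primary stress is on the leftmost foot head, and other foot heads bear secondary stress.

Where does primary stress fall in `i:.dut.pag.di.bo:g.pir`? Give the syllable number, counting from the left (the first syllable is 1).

Weights: 1 i: L, 2 dut H, 3 pag H, 4 di L, 5 bo:g H, 6 pir H.
Parse right to left (heavy = foot alone; LL = one foot; stranded L unfooted): i: (ˈdut) (ˈpag) di (ˈbo:g) (ˈpir).
Foot heads: 2, 3, 5, 6.
Primary stress on the leftmost head = syllable 2.
Primary stress: syllable 2 → i:.ˈdut.pag.di.bo:g.pir.

2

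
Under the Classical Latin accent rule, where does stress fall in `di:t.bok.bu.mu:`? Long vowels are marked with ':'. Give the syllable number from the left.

Classical Latin: stress the penult if heavy (long vowel or closed), else the antepenult.
Weights: 2 bok H, 3 bu L, 4 mu: H.
The penult (syllable 3, bu) is light, so stress falls on the antepenult (syllable 2, bok).
Stress on syllable 2: di:t.ˈbok.bu.mu:.

2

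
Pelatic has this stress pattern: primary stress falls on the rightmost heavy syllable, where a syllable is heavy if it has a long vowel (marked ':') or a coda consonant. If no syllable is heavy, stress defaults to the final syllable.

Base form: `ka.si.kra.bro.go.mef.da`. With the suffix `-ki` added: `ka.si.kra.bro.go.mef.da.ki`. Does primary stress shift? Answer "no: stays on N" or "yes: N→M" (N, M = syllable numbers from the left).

Base `ka.si.kra.bro.go.mef.da` (7 syllables):
  Weights: 1 ka L, 2 si L, 3 kra L, 4 bro L, 5 go L, 6 mef H, 7 da L.
  Heavy syllables in the domain: 6. The rightmost is syllable 6 (mef).
  → primary stress on syllable 6.
Suffixed `ka.si.kra.bro.go.mef.da.ki` (8 syllables):
  Weights: 1 ka L, 2 si L, 3 kra L, 4 bro L, 5 go L, 6 mef H, 7 da L, 8 ki L.
  Heavy syllables in the domain: 6. The rightmost is syllable 6 (mef).
  → primary stress on syllable 6.

no: stays on 6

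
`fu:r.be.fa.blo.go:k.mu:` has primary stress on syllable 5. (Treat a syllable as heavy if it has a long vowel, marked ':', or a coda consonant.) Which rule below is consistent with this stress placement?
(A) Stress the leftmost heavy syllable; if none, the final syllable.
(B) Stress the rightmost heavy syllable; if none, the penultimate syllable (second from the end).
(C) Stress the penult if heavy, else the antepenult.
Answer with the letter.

C

Rule A → syllable 1 (observed: 5).
Rule B → syllable 6 (observed: 5).
Rule C → syllable 5 ✓.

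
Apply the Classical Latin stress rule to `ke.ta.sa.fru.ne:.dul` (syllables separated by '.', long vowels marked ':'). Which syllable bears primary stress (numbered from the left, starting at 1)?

5

Classical Latin: stress the penult if heavy (long vowel or closed), else the antepenult.
Weights: 4 fru L, 5 ne: H, 6 dul H.
The penult (syllable 5, ne:) is heavy, so it takes stress.
Stress on syllable 5: ke.ta.sa.fru.ˈne:.dul.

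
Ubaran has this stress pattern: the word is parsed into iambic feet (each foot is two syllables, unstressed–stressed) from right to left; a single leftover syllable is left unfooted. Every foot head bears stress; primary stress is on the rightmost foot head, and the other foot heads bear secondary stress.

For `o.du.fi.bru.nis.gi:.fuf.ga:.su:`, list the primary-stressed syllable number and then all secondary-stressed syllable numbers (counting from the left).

primary 9, secondary 3, 5, 7

Parse right to left into iambic (σˈσ) feet: o (du.ˈfi) (bru.ˈnis) (gi:.ˈfuf) (ga:.ˈsu:). Syllable 1 is left unfooted.
Foot heads (stressed positions): 3, 5, 7, 9.
End Rule Rightmost: primary stress on the rightmost head = syllable 9.
Secondary stress on 3, 5, 7: o.du.ˌfi.bru.ˌnis.gi:.ˌfuf.ga:.ˈsu:.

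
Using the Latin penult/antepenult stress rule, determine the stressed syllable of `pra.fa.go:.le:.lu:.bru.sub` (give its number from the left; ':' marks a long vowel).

5

Classical Latin: stress the penult if heavy (long vowel or closed), else the antepenult.
Weights: 5 lu: H, 6 bru L, 7 sub H.
The penult (syllable 6, bru) is light, so stress falls on the antepenult (syllable 5, lu:).
Stress on syllable 5: pra.fa.go:.le:.ˈlu:.bru.sub.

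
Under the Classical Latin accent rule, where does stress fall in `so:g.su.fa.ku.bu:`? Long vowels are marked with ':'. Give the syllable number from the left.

3

Classical Latin: stress the penult if heavy (long vowel or closed), else the antepenult.
Weights: 3 fa L, 4 ku L, 5 bu: H.
The penult (syllable 4, ku) is light, so stress falls on the antepenult (syllable 3, fa).
Stress on syllable 3: so:g.su.ˈfa.ku.bu:.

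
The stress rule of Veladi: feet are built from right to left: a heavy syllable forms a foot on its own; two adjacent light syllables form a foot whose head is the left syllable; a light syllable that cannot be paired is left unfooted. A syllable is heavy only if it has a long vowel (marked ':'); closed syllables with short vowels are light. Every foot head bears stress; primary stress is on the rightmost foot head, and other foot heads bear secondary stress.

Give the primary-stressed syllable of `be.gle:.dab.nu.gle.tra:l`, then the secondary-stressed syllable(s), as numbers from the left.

Weights: 1 be L, 2 gle: H, 3 dab L, 4 nu L, 5 gle L, 6 tra:l H.
Parse right to left (heavy = foot alone; LL = one foot; stranded L unfooted): be (ˈgle:) dab (ˈnu.gle) (ˈtra:l).
Foot heads: 2, 4, 6.
Primary stress on the rightmost head = syllable 6.
Secondary stress on 2, 4: be.ˌgle:.dab.ˌnu.gle.ˈtra:l.

primary 6, secondary 2, 4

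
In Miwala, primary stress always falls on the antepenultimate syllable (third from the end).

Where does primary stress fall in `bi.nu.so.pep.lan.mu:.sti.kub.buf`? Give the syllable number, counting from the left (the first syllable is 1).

The word has 9 syllables; the antepenultimate syllable (third from the end) is syllable 7 (sti).
Primary stress: syllable 7 → bi.nu.so.pep.lan.mu:.ˈsti.kub.buf.

7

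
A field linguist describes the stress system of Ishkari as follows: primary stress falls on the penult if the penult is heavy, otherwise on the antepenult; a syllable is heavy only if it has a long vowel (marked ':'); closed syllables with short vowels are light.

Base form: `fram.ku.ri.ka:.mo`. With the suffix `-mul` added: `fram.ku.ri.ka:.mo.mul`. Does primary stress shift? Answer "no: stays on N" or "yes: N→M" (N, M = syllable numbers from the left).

Base `fram.ku.ri.ka:.mo` (5 syllables):
  Weights: 3 ri L, 4 ka: H, 5 mo L.
  The penult (syllable 4, ka:) is heavy, so it takes stress.
  → primary stress on syllable 4.
Suffixed `fram.ku.ri.ka:.mo.mul` (6 syllables):
  Weights: 4 ka: H, 5 mo L, 6 mul L.
  The penult (syllable 5, mo) is light, so stress falls on the antepenult (syllable 4, ka:).
  → primary stress on syllable 4.

no: stays on 4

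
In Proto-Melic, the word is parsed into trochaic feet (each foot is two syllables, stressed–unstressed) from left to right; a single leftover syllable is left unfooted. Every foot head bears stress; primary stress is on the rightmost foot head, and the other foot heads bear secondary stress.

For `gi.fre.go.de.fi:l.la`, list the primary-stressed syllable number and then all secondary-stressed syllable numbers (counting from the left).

primary 5, secondary 1, 3

Parse left to right into trochaic (ˈσσ) feet: (ˈgi.fre) (ˈgo.de) (ˈfi:l.la).
Foot heads (stressed positions): 1, 3, 5.
End Rule Rightmost: primary stress on the rightmost head = syllable 5.
Secondary stress on 1, 3: ˌgi.fre.ˌgo.de.ˈfi:l.la.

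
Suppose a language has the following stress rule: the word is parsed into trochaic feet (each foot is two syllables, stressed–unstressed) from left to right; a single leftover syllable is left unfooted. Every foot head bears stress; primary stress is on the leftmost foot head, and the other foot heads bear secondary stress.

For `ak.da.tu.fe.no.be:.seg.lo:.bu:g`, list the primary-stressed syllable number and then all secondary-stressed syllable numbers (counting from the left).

primary 1, secondary 3, 5, 7

Parse left to right into trochaic (ˈσσ) feet: (ˈak.da) (ˈtu.fe) (ˈno.be:) (ˈseg.lo:) bu:g. Syllable 9 is left unfooted.
Foot heads (stressed positions): 1, 3, 5, 7.
End Rule Leftmost: primary stress on the leftmost head = syllable 1.
Secondary stress on 3, 5, 7: ˈak.da.ˌtu.fe.ˌno.be:.ˌseg.lo:.bu:g.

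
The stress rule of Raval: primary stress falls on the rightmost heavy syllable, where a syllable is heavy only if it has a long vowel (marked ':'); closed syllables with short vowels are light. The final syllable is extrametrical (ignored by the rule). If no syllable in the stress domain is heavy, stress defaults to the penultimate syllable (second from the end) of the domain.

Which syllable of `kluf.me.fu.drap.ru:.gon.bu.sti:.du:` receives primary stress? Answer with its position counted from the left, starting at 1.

8

The final syllable (9, du:) is extrametrical; the stress domain is syllables 1–8.
Weights: 1 kluf L, 2 me L, 3 fu L, 4 drap L, 5 ru: H, 6 gon L, 7 bu L, 8 sti: H.
Heavy syllables in the domain: 5, 8. The rightmost is syllable 8 (sti:).
Primary stress: syllable 8 → kluf.me.fu.drap.ru:.gon.bu.ˈsti:.du:.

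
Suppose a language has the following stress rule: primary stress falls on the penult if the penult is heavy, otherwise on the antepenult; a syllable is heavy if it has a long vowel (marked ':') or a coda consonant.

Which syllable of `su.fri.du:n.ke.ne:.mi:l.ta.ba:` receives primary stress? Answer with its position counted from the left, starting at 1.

6

Weights: 6 mi:l H, 7 ta L, 8 ba: H.
The penult (syllable 7, ta) is light, so stress falls on the antepenult (syllable 6, mi:l).
Primary stress: syllable 6 → su.fri.du:n.ke.ne:.ˈmi:l.ta.ba:.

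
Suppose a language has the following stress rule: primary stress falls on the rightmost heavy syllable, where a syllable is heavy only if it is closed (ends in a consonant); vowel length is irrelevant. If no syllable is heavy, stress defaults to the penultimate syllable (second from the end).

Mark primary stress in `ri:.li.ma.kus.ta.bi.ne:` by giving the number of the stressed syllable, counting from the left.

4

Weights: 1 ri: L, 2 li L, 3 ma L, 4 kus H, 5 ta L, 6 bi L, 7 ne: L.
Heavy syllables in the domain: 4. The rightmost is syllable 4 (kus).
Primary stress: syllable 4 → ri:.li.ma.ˈkus.ta.bi.ne:.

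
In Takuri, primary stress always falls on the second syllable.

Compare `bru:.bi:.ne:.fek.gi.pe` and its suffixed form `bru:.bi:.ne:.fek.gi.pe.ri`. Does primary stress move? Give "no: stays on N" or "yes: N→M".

Base `bru:.bi:.ne:.fek.gi.pe` (6 syllables):
  The word has 6 syllables; the second syllable is syllable 2 (bi:).
  → primary stress on syllable 2.
Suffixed `bru:.bi:.ne:.fek.gi.pe.ri` (7 syllables):
  The word has 7 syllables; the second syllable is syllable 2 (bi:).
  → primary stress on syllable 2.

no: stays on 2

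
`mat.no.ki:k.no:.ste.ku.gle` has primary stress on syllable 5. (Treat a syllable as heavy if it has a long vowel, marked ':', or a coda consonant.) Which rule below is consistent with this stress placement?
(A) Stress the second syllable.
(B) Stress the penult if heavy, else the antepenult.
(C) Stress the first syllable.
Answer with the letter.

B

Rule A → syllable 2 (observed: 5).
Rule B → syllable 5 ✓.
Rule C → syllable 1 (observed: 5).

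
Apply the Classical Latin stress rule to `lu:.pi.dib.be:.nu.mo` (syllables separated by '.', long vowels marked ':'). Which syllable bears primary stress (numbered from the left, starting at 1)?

Classical Latin: stress the penult if heavy (long vowel or closed), else the antepenult.
Weights: 4 be: H, 5 nu L, 6 mo L.
The penult (syllable 5, nu) is light, so stress falls on the antepenult (syllable 4, be:).
Stress on syllable 4: lu:.pi.dib.ˈbe:.nu.mo.

4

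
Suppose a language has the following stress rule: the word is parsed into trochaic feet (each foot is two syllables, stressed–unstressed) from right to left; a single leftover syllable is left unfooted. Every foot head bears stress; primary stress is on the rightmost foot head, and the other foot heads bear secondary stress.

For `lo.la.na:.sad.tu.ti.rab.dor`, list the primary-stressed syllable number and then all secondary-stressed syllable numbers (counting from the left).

Parse right to left into trochaic (ˈσσ) feet: (ˈlo.la) (ˈna:.sad) (ˈtu.ti) (ˈrab.dor).
Foot heads (stressed positions): 1, 3, 5, 7.
End Rule Rightmost: primary stress on the rightmost head = syllable 7.
Secondary stress on 1, 3, 5: ˌlo.la.ˌna:.sad.ˌtu.ti.ˈrab.dor.

primary 7, secondary 1, 3, 5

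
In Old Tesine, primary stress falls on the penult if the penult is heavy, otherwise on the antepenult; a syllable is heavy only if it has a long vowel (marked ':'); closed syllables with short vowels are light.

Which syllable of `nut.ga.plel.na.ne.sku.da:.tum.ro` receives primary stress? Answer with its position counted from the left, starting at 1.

7

Weights: 7 da: H, 8 tum L, 9 ro L.
The penult (syllable 8, tum) is light, so stress falls on the antepenult (syllable 7, da:).
Primary stress: syllable 7 → nut.ga.plel.na.ne.sku.ˈda:.tum.ro.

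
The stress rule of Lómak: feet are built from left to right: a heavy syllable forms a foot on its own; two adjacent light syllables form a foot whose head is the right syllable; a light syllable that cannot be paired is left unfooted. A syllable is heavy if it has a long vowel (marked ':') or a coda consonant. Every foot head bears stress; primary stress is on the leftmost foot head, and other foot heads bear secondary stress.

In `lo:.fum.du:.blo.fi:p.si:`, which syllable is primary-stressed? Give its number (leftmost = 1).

1

Weights: 1 lo: H, 2 fum H, 3 du: H, 4 blo L, 5 fi:p H, 6 si: H.
Parse left to right (heavy = foot alone; LL = one foot; stranded L unfooted): (ˈlo:) (ˈfum) (ˈdu:) blo (ˈfi:p) (ˈsi:).
Foot heads: 1, 2, 3, 5, 6.
Primary stress on the leftmost head = syllable 1.
Primary stress: syllable 1 → ˈlo:.fum.du:.blo.fi:p.si:.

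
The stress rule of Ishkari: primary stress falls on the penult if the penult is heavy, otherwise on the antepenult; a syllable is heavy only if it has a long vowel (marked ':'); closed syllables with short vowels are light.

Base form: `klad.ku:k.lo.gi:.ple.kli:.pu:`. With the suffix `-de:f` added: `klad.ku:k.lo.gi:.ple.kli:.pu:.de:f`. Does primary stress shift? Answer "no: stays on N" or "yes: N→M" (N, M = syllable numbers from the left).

yes: 6→7

Base `klad.ku:k.lo.gi:.ple.kli:.pu:` (7 syllables):
  Weights: 5 ple L, 6 kli: H, 7 pu: H.
  The penult (syllable 6, kli:) is heavy, so it takes stress.
  → primary stress on syllable 6.
Suffixed `klad.ku:k.lo.gi:.ple.kli:.pu:.de:f` (8 syllables):
  Weights: 6 kli: H, 7 pu: H, 8 de:f H.
  The penult (syllable 7, pu:) is heavy, so it takes stress.
  → primary stress on syllable 7.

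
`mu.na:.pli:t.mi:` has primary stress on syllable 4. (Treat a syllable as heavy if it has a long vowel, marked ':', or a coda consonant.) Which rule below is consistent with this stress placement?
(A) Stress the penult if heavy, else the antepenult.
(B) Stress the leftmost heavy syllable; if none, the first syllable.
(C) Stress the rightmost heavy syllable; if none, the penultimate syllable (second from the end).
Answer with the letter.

C

Rule A → syllable 3 (observed: 4).
Rule B → syllable 2 (observed: 4).
Rule C → syllable 4 ✓.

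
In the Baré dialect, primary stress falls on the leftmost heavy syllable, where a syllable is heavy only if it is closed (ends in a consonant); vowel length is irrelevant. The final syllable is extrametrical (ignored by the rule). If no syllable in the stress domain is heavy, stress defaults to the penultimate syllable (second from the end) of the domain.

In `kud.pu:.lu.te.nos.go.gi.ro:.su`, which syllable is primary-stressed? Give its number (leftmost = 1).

1

The final syllable (9, su) is extrametrical; the stress domain is syllables 1–8.
Weights: 1 kud H, 2 pu: L, 3 lu L, 4 te L, 5 nos H, 6 go L, 7 gi L, 8 ro: L.
Heavy syllables in the domain: 1, 5. The leftmost is syllable 1 (kud).
Primary stress: syllable 1 → ˈkud.pu:.lu.te.nos.go.gi.ro:.su.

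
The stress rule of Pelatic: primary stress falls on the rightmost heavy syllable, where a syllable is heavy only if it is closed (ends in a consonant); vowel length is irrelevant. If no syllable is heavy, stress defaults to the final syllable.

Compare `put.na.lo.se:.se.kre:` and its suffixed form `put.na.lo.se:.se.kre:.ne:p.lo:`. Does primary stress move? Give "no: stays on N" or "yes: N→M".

Base `put.na.lo.se:.se.kre:` (6 syllables):
  Weights: 1 put H, 2 na L, 3 lo L, 4 se: L, 5 se L, 6 kre: L.
  Heavy syllables in the domain: 1. The rightmost is syllable 1 (put).
  → primary stress on syllable 1.
Suffixed `put.na.lo.se:.se.kre:.ne:p.lo:` (8 syllables):
  Weights: 1 put H, 2 na L, 3 lo L, 4 se: L, 5 se L, 6 kre: L, 7 ne:p H, 8 lo: L.
  Heavy syllables in the domain: 1, 7. The rightmost is syllable 7 (ne:p).
  → primary stress on syllable 7.

yes: 1→7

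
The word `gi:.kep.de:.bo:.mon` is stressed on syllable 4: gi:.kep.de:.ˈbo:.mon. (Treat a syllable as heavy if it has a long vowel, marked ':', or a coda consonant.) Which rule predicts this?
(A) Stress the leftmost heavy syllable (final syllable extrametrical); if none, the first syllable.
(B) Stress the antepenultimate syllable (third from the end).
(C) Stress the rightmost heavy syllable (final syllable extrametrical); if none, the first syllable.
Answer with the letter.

C

Rule A → syllable 1 (observed: 4).
Rule B → syllable 3 (observed: 4).
Rule C → syllable 4 ✓.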